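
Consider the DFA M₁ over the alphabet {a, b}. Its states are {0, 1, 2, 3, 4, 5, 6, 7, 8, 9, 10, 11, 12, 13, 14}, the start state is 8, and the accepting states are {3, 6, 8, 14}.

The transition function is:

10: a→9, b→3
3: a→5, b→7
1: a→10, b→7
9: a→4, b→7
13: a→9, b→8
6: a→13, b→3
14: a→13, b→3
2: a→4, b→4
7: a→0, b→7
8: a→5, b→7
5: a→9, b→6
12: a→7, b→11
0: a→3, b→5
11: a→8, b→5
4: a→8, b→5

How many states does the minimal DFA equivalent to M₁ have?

States {1,2,10,11,12,14} cannot be reached from the start state, so discard them.
Initial partition by acceptance: {3,6,8} | {0,4,5,7,9,13}.
On input b, block {3,6,8} splits into {3,8} and {6}.
Refine {0,4,5,7,9,13} on symbol a: members go to different blocks, giving {5,7,9,13} and {0,4}.
On input a, block {5,7,9,13} splits into {5,13} and {7,9}.
Refine {5,13} on symbol b: members go to different blocks, giving {5} and {13}.
No further refinement is possible. Final partition (6 blocks): {3,8} | {5} | {6} | {0,4} | {7,9} | {13}.

6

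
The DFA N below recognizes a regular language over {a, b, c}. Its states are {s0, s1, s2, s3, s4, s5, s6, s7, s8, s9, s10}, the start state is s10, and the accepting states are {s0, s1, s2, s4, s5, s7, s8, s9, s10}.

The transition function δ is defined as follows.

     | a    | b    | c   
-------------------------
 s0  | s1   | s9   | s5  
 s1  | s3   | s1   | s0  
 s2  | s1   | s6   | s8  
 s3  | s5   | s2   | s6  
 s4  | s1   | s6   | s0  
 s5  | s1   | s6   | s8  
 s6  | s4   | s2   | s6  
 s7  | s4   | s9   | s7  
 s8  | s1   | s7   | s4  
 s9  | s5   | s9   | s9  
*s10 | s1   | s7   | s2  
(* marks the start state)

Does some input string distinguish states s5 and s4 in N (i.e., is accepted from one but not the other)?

Start with accepting vs non-accepting: {s0,s1,s2,s4,s5,s7,s8,s9,s10} | {s3,s6}.
On input a, block {s0,s1,s2,s4,s5,s7,s8,s9,s10} splits into {s0,s2,s4,s5,s7,s8,s9,s10} and {s1}.
Refine {s0,s2,s4,s5,s7,s8,s9,s10} on symbol a: members go to different blocks, giving {s0,s2,s4,s5,s8,s10} and {s7,s9}.
Split {s0,s2,s4,s5,s8,s10} by δ(·,b) → {s0,s8,s10} and {s2,s4,s5}.
The partition is now stable with 5 blocks: {s0,s8,s10} | {s3,s6} | {s1} | {s7,s9} | {s2,s4,s5}.
s5 and s4 lie in the same block of the stable partition, so they are equivalent — no string distinguishes them.

No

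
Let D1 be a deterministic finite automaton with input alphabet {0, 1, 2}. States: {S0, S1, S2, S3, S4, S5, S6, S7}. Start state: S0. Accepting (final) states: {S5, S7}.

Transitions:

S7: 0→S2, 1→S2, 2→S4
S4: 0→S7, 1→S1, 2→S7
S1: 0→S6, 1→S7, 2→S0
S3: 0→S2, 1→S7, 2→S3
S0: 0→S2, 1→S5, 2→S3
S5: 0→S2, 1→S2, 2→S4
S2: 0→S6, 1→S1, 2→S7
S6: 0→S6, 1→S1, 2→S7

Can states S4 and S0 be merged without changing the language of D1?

No

All states are reachable from the start state.
Initial partition by acceptance: {S5,S7} | {S0,S1,S2,S3,S4,S6}.
Split {S0,S1,S2,S3,S4,S6} by δ(·,0) → {S0,S1,S2,S3,S6} and {S4}.
On input 1, block {S0,S1,S2,S3,S6} splits into {S0,S1,S3} and {S2,S6}.
The partition is now stable with 4 blocks: {S5,S7} | {S0,S1,S3} | {S4} | {S2,S6}.
S4 and S0 end up in different blocks, so they are distinguishable. For instance, the string '0' is accepted from only S4.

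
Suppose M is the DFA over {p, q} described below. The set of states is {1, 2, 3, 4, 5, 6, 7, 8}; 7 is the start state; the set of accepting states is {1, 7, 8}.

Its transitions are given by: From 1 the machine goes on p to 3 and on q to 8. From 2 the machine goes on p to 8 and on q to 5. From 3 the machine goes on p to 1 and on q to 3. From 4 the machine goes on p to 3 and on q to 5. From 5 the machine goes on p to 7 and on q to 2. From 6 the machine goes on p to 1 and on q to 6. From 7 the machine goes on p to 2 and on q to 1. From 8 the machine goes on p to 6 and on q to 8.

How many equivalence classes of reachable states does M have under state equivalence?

2

Reachable states from the start: {1,2,3,5,6,7,8}. Unreachable: {4} — drop them.
Initial partition by acceptance: {1,7,8} | {2,3,5,6}.
Stable partition: {1,7,8} | {2,3,5,6} — 2 equivalence classes.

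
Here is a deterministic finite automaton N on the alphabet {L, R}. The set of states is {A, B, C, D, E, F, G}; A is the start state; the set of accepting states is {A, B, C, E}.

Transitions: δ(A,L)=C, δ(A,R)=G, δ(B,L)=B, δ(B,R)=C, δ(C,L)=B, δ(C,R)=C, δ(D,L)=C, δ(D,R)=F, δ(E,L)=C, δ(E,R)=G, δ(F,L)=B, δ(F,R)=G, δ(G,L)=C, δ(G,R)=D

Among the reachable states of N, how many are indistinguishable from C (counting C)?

First remove the unreachable states {E}; 6 states remain.
P0 = {A,B,C} | {D,F,G}.
On input R, block {A,B,C} splits into {B,C} and {A}.
Stable partition: {B,C} | {D,F,G} | {A} — 3 equivalence classes.
State C belongs to the block {B,C}, which has 2 states.

2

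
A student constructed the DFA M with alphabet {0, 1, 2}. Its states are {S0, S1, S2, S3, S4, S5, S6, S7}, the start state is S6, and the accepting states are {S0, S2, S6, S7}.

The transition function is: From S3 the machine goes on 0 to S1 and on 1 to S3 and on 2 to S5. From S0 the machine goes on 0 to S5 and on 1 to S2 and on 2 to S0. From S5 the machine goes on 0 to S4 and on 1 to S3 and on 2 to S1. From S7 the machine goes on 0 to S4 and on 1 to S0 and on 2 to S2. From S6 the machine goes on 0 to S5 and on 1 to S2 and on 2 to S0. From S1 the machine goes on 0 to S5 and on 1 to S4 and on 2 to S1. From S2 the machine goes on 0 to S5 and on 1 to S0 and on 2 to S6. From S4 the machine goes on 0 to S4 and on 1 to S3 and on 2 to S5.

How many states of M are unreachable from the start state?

BFS from S6 reaches {S0, S1, S2, S3, S4, S5, S6}; the 1 state(s) S7 are never visited.

1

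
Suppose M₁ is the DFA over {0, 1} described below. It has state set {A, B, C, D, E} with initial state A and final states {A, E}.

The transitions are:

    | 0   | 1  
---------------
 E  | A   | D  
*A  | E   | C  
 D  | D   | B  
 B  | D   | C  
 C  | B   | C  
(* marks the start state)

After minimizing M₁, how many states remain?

2

P0 = {A,E} | {B,C,D}.
Stable partition: {A,E} | {B,C,D} — 2 equivalence classes.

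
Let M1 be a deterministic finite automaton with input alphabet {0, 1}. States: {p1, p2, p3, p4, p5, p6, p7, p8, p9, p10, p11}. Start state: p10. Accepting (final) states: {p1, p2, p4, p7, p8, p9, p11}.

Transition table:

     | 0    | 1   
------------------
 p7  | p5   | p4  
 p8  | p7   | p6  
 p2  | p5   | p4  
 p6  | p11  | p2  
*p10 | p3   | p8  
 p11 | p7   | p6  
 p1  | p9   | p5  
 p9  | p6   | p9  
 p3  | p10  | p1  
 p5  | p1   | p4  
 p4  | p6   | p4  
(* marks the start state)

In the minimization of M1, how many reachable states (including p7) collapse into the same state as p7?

All states are reachable from the start state.
P0 = {p1,p2,p4,p7,p8,p9,p11} | {p3,p5,p6,p10}.
Refine {p1,p2,p4,p7,p8,p9,p11} on symbol 0: members go to different blocks, giving {p2,p4,p7,p9} and {p1,p8,p11}.
On input 0, block {p3,p5,p6,p10} splits into {p3,p10} and {p5,p6}.
No further refinement is possible. Final partition (4 blocks): {p2,p4,p7,p9} | {p3,p10} | {p1,p8,p11} | {p5,p6}.
The equivalence class containing p7 is {p2,p4,p7,p9}, of size 4.

4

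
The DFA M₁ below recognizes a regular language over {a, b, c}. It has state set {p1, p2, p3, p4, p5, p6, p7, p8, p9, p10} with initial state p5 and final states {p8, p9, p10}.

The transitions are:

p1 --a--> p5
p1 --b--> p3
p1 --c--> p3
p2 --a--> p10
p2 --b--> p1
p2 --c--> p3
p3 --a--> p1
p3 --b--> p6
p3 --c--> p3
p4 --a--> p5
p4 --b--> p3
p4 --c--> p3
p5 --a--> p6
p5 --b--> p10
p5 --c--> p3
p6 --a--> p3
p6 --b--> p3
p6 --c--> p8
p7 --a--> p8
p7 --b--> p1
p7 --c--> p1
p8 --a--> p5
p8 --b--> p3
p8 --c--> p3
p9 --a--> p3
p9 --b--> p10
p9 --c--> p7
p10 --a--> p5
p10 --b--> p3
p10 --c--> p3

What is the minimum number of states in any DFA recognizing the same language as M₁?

Reachable states from the start: {p1,p3,p5,p6,p8,p10}. Unreachable: {p2,p4,p7,p9} — drop them.
P0 = {p8,p10} | {p1,p3,p5,p6}.
Split {p1,p3,p5,p6} by δ(·,b) → {p1,p3,p6} and {p5}.
Split {p1,p3,p6} by δ(·,a) → {p3,p6} and {p1}.
On input a, block {p3,p6} splits into {p3} and {p6}.
Stable partition: {p8,p10} | {p3} | {p5} | {p1} | {p6} — 5 equivalence classes.

5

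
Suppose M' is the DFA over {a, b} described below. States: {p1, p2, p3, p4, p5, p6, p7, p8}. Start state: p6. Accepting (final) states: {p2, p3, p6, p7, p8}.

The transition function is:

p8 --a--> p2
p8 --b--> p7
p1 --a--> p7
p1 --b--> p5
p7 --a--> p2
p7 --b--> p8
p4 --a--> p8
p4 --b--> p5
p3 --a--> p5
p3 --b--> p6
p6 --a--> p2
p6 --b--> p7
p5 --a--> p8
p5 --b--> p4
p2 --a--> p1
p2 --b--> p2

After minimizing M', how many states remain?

First remove the unreachable states {p3}; 7 states remain.
Start with accepting vs non-accepting: {p2,p6,p7,p8} | {p1,p4,p5}.
Refine {p2,p6,p7,p8} on symbol a: members go to different blocks, giving {p6,p7,p8} and {p2}.
Stable partition: {p6,p7,p8} | {p1,p4,p5} | {p2} — 3 equivalence classes.

3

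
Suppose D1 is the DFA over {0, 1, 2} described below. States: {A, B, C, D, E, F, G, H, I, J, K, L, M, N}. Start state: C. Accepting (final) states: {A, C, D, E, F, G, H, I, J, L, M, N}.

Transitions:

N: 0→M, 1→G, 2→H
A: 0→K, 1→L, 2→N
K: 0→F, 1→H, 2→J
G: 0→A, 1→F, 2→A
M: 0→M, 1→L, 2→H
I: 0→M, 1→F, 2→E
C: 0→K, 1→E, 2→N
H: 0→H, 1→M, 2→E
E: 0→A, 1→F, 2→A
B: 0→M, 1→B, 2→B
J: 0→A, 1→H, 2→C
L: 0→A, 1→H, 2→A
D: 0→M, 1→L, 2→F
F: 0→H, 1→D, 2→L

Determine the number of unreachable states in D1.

2

BFS from C reaches {A, C, D, E, F, G, H, J, K, L, M, N}; the 2 state(s) B, I are never visited.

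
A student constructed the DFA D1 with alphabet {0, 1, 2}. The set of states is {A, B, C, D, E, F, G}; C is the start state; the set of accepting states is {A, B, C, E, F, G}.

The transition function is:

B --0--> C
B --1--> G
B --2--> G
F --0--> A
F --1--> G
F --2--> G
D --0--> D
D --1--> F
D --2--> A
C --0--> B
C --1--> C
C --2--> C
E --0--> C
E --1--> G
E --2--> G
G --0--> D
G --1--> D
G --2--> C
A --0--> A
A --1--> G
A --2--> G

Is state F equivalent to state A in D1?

Reachable states from the start: {A,B,C,D,F,G}. Unreachable: {E} — drop them.
Initial partition by acceptance: {A,B,C,F,G} | {D}.
On input 0, block {A,B,C,F,G} splits into {A,B,C,F} and {G}.
Split {A,B,C,F} by δ(·,1) → {A,B,F} and {C}.
Refine {A,B,F} on symbol 0: members go to different blocks, giving {A,F} and {B}.
No further refinement is possible. Final partition (5 blocks): {A,F} | {D} | {G} | {C} | {B}.
F and A lie in the same block of the stable partition, so they are equivalent — no string distinguishes them.

Yes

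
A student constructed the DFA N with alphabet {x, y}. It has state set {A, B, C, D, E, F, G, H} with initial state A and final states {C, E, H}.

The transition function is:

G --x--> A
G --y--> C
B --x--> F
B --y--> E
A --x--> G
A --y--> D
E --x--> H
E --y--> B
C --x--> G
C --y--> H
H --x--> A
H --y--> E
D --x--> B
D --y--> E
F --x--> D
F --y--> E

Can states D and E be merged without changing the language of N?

All states are reachable from the start state.
Initial partition by acceptance: {C,E,H} | {A,B,D,F,G}.
Refine {C,E,H} on symbol x: members go to different blocks, giving {C,H} and {E}.
Refine {C,H} on symbol y: members go to different blocks, giving {C} and {H}.
Split {A,B,D,F,G} by δ(·,y) → {B,D,F} and {A} and {G}.
Stable partition: {C} | {B,D,F} | {E} | {H} | {A} | {G} — 6 equivalence classes.
D and E end up in different blocks, so they are distinguishable. For instance, the string 'ε' is accepted from only E.

No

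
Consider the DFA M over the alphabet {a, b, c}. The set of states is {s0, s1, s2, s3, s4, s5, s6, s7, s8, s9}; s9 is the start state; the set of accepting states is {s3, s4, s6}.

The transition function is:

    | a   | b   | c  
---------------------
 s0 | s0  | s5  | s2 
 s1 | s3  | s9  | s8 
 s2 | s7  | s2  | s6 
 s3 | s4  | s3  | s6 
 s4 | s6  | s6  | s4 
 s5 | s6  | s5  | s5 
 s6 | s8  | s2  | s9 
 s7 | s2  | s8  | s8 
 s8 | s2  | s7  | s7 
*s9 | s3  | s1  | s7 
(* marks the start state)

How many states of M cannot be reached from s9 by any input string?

2

BFS from s9 reaches {s1, s2, s3, s4, s6, s7, s8, s9}; the 2 state(s) s0, s5 are never visited.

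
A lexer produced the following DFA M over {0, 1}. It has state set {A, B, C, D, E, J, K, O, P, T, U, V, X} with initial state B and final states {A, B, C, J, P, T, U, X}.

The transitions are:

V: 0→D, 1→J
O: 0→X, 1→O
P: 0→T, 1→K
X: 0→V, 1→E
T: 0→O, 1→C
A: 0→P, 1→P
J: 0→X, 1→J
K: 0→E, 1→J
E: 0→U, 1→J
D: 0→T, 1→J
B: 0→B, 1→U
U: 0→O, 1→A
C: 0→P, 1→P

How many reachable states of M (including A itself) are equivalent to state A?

All states are reachable from the start state.
P0 = {A,B,C,J,P,T,U,X} | {D,E,K,O,V}.
On input 0, block {A,B,C,J,P,T,U,X} splits into {A,B,C,J,P} and {T,U,X}.
On input 0, block {A,B,C,J,P} splits into {A,B,C} and {J,P}.
On input 0, block {A,B,C} splits into {A,C} and {B}.
Split {D,E,K,O,V} by δ(·,0) → {D,E,O} and {K,V}.
Split {D,E,O} by δ(·,1) → {D,E} and {O}.
Refine {T,U,X} on symbol 0: members go to different blocks, giving {T,U} and {X}.
Refine {J,P} on symbol 0: members go to different blocks, giving {P} and {J}.
Stable partition: {A,C} | {D,E} | {T,U} | {P} | {B} | {K,V} | {O} | {X} | {J} — 9 equivalence classes.
The equivalence class containing A is {A,C}, of size 2.

2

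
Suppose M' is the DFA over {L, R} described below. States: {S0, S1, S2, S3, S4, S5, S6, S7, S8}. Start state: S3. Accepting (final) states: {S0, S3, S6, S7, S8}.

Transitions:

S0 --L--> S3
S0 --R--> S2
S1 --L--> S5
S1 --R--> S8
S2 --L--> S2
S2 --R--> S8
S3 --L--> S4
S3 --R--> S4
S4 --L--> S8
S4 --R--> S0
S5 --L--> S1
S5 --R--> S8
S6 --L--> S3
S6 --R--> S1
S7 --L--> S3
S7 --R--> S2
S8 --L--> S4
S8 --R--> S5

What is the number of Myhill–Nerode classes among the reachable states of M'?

Reachable states from the start: {S0,S1,S2,S3,S4,S5,S8}. Unreachable: {S6,S7} — drop them.
Start with accepting vs non-accepting: {S0,S3,S8} | {S1,S2,S4,S5}.
Refine {S0,S3,S8} on symbol L: members go to different blocks, giving {S3,S8} and {S0}.
Split {S1,S2,S4,S5} by δ(·,L) → {S1,S2,S5} and {S4}.
Split {S3,S8} by δ(·,R) → {S3} and {S8}.
The partition is now stable with 5 blocks: {S3} | {S1,S2,S5} | {S0} | {S4} | {S8}.

5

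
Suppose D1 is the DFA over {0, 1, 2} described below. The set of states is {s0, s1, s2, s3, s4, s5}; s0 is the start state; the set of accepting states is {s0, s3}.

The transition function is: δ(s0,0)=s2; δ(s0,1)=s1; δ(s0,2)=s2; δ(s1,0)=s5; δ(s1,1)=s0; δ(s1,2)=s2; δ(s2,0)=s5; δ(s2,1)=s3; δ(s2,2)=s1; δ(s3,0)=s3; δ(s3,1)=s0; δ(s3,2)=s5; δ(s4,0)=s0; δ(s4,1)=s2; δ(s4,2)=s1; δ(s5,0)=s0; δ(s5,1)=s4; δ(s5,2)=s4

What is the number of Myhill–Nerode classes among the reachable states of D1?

All states are reachable from the start state.
Start with accepting vs non-accepting: {s0,s3} | {s1,s2,s4,s5}.
On input 0, block {s0,s3} splits into {s0} and {s3}.
On input 0, block {s1,s2,s4,s5} splits into {s1,s2} and {s4,s5}.
Refine {s1,s2} on symbol 1: members go to different blocks, giving {s1} and {s2}.
On input 1, block {s4,s5} splits into {s4} and {s5}.
The partition is now stable with 6 blocks: {s0} | {s1} | {s3} | {s4} | {s2} | {s5}.

6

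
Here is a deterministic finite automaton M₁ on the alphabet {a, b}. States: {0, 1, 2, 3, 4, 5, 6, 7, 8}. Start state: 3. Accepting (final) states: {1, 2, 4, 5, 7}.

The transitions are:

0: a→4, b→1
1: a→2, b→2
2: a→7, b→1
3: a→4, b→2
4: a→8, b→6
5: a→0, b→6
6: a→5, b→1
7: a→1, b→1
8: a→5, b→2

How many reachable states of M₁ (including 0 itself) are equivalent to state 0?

4

Initial partition by acceptance: {1,2,4,5,7} | {0,3,6,8}.
Split {1,2,4,5,7} by δ(·,a) → {1,2,7} and {4,5}.
Stable partition: {1,2,7} | {0,3,6,8} | {4,5} — 3 equivalence classes.
State 0 belongs to the block {0,3,6,8}, which has 4 states.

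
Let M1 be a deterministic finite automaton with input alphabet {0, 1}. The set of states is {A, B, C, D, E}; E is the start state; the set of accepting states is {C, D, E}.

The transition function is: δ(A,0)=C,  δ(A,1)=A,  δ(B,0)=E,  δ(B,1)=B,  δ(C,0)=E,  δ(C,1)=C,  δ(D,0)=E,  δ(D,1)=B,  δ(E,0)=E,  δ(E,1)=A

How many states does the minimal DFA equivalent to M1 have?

Reachable states from the start: {A,C,E}. Unreachable: {B,D} — drop them.
Start with accepting vs non-accepting: {C,E} | {A}.
Split {C,E} by δ(·,1) → {C} and {E}.
The partition is now stable with 3 blocks: {C} | {A} | {E}.

3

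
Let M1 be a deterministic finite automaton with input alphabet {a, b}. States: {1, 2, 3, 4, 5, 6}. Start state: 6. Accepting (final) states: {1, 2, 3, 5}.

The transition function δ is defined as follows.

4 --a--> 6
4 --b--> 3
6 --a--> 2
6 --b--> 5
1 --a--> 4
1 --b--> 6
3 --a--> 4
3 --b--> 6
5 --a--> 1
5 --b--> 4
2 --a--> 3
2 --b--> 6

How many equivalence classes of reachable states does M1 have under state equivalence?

5

Initial partition by acceptance: {1,2,3,5} | {4,6}.
Refine {1,2,3,5} on symbol a: members go to different blocks, giving {1,3} and {2,5}.
Refine {4,6} on symbol a: members go to different blocks, giving {4} and {6}.
On input b, block {2,5} splits into {2} and {5}.
Stable partition: {1,3} | {4} | {2} | {6} | {5} — 5 equivalence classes.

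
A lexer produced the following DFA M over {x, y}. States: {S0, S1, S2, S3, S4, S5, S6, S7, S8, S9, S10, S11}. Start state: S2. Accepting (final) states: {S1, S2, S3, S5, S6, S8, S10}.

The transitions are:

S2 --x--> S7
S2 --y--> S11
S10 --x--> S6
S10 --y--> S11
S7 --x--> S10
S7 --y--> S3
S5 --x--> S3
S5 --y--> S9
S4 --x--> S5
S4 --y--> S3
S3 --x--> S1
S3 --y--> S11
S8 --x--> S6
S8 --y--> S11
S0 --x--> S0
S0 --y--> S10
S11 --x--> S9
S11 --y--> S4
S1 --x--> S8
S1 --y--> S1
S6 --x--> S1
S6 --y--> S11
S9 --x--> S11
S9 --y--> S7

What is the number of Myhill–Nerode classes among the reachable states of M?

States {S0} cannot be reached from the start state, so discard them.
Start with accepting vs non-accepting: {S1,S2,S3,S5,S6,S8,S10} | {S4,S7,S9,S11}.
Split {S1,S2,S3,S5,S6,S8,S10} by δ(·,x) → {S1,S3,S5,S6,S8,S10} and {S2}.
Split {S1,S3,S5,S6,S8,S10} by δ(·,y) → {S3,S5,S6,S8,S10} and {S1}.
Split {S3,S5,S6,S8,S10} by δ(·,x) → {S5,S8,S10} and {S3,S6}.
Split {S4,S7,S9,S11} by δ(·,x) → {S4,S7} and {S9,S11}.
No further refinement is possible. Final partition (6 blocks): {S5,S8,S10} | {S4,S7} | {S2} | {S1} | {S3,S6} | {S9,S11}.

6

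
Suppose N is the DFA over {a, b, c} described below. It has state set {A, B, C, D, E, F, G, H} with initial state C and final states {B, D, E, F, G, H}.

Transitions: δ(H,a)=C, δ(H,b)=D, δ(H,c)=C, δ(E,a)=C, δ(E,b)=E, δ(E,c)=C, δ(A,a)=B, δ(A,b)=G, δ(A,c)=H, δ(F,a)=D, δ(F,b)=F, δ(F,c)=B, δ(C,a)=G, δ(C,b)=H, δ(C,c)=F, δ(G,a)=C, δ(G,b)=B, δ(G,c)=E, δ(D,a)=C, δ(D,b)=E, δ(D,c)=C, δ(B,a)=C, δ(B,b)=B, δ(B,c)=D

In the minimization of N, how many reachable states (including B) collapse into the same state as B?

Reachable states from the start: {B,C,D,E,F,G,H}. Unreachable: {A} — drop them.
Initial partition by acceptance: {B,D,E,F,G,H} | {C}.
Refine {B,D,E,F,G,H} on symbol a: members go to different blocks, giving {B,D,E,G,H} and {F}.
Refine {B,D,E,G,H} on symbol c: members go to different blocks, giving {D,E,H} and {B,G}.
No further refinement is possible. Final partition (4 blocks): {D,E,H} | {C} | {F} | {B,G}.
State B belongs to the block {B,G}, which has 2 states.

2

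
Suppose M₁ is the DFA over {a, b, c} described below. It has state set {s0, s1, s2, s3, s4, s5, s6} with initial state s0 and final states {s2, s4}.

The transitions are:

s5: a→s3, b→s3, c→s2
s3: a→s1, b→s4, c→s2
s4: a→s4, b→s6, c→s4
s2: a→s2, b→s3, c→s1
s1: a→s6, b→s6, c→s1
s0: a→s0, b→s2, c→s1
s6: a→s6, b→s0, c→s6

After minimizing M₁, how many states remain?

First remove the unreachable states {s5}; 6 states remain.
Start with accepting vs non-accepting: {s2,s4} | {s0,s1,s3,s6}.
On input c, block {s2,s4} splits into {s2} and {s4}.
Refine {s0,s1,s3,s6} on symbol b: members go to different blocks, giving {s1,s6} and {s0} and {s3}.
On input b, block {s1,s6} splits into {s1} and {s6}.
No further refinement is possible. Final partition (6 blocks): {s2} | {s1} | {s4} | {s0} | {s3} | {s6}.

6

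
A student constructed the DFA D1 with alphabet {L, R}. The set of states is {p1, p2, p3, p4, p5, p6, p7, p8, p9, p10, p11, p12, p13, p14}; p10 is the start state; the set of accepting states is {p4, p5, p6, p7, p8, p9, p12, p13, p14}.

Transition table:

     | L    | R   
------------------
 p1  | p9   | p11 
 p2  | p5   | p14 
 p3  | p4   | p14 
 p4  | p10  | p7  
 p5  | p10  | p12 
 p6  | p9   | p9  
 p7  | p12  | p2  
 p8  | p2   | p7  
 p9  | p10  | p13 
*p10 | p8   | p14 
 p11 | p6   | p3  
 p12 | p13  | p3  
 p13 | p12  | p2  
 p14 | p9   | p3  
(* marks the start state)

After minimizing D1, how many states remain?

4

States {p1,p6,p11} cannot be reached from the start state, so discard them.
P0 = {p4,p5,p7,p8,p9,p12,p13,p14} | {p2,p3,p10}.
On input L, block {p4,p5,p7,p8,p9,p12,p13,p14} splits into {p4,p5,p8,p9} and {p7,p12,p13,p14}.
Split {p7,p12,p13,p14} by δ(·,L) → {p7,p12,p13} and {p14}.
The partition is now stable with 4 blocks: {p4,p5,p8,p9} | {p2,p3,p10} | {p7,p12,p13} | {p14}.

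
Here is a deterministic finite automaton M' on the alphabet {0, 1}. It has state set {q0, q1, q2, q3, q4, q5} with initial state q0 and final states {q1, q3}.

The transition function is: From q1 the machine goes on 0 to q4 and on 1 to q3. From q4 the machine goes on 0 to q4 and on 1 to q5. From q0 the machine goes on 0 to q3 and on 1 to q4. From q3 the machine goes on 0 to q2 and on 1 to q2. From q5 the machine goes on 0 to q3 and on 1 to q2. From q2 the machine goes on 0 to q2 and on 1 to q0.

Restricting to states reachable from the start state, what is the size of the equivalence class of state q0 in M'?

2

States {q1} cannot be reached from the start state, so discard them.
Initial partition by acceptance: {q3} | {q0,q2,q4,q5}.
On input 0, block {q0,q2,q4,q5} splits into {q0,q5} and {q2,q4}.
Stable partition: {q3} | {q0,q5} | {q2,q4} — 3 equivalence classes.
State q0 belongs to the block {q0,q5}, which has 2 states.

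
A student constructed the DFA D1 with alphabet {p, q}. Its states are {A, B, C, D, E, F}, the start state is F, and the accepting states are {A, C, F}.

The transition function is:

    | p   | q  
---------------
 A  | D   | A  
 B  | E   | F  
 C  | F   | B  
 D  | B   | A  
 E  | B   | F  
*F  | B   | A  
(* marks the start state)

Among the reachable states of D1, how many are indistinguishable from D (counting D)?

3

Reachable states from the start: {A,B,D,E,F}. Unreachable: {C} — drop them.
Initial partition by acceptance: {A,F} | {B,D,E}.
The partition is now stable with 2 blocks: {A,F} | {B,D,E}.
State D belongs to the block {B,D,E}, which has 3 states.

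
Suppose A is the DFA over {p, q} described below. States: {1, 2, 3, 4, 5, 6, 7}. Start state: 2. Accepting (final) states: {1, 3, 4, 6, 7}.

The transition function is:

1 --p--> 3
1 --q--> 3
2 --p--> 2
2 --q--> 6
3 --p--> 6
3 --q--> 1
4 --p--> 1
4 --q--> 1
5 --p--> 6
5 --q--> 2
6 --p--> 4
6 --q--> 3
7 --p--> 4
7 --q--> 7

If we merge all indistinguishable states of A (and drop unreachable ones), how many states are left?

2

States {5,7} cannot be reached from the start state, so discard them.
Start with accepting vs non-accepting: {1,3,4,6} | {2}.
The partition is now stable with 2 blocks: {1,3,4,6} | {2}.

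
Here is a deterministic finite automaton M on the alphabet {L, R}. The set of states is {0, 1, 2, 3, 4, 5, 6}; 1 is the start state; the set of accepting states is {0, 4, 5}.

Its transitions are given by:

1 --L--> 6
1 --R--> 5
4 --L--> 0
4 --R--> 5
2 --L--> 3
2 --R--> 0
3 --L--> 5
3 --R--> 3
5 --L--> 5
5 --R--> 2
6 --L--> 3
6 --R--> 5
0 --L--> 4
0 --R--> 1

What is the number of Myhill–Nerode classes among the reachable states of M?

All states are reachable from the start state.
Initial partition by acceptance: {0,4,5} | {1,2,3,6}.
Refine {0,4,5} on symbol R: members go to different blocks, giving {0,5} and {4}.
On input L, block {0,5} splits into {0} and {5}.
On input L, block {1,2,3,6} splits into {1,2,6} and {3}.
Split {1,2,6} by δ(·,L) → {2,6} and {1}.
Split {2,6} by δ(·,R) → {2} and {6}.
The partition is now stable with 7 blocks: {0} | {2} | {4} | {5} | {3} | {1} | {6}.

7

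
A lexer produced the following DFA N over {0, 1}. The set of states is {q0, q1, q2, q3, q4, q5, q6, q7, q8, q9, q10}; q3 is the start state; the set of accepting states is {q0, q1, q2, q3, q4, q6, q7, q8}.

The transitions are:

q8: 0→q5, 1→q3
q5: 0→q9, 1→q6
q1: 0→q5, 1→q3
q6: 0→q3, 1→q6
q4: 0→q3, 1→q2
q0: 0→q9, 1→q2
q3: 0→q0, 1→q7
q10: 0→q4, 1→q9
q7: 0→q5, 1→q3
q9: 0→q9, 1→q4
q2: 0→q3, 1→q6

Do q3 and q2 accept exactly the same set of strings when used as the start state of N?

States {q1,q8,q10} cannot be reached from the start state, so discard them.
Initial partition by acceptance: {q0,q2,q3,q4,q6,q7} | {q5,q9}.
Split {q0,q2,q3,q4,q6,q7} by δ(·,0) → {q2,q3,q4,q6} and {q0,q7}.
Refine {q2,q3,q4,q6} on symbol 0: members go to different blocks, giving {q2,q4,q6} and {q3}.
On input 1, block {q0,q7} splits into {q0} and {q7}.
Stable partition: {q2,q4,q6} | {q5,q9} | {q0} | {q3} | {q7} — 5 equivalence classes.
q3 and q2 end up in different blocks, so they are distinguishable. For instance, the string '00' is accepted from only q2.

No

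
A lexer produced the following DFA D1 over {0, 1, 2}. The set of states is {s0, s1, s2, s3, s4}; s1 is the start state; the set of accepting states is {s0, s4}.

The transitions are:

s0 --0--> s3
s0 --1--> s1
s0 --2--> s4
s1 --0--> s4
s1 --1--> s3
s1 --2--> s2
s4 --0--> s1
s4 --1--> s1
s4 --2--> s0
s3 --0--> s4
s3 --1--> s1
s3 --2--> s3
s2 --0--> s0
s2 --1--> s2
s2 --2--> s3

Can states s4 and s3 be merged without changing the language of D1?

No

All states are reachable from the start state.
Initial partition by acceptance: {s0,s4} | {s1,s2,s3}.
The partition is now stable with 2 blocks: {s0,s4} | {s1,s2,s3}.
s4 and s3 end up in different blocks, so they are distinguishable. For instance, the string 'ε' is accepted from only s4.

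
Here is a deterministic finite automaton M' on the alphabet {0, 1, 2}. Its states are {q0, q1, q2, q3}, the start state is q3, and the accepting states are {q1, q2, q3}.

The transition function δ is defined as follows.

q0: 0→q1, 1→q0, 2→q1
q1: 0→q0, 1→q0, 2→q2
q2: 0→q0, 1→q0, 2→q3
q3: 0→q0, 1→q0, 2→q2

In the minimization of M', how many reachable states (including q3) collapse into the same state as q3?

Every state is reachable, so we keep all 4.
P0 = {q1,q2,q3} | {q0}.
Stable partition: {q1,q2,q3} | {q0} — 2 equivalence classes.
State q3 belongs to the block {q1,q2,q3}, which has 3 states.

3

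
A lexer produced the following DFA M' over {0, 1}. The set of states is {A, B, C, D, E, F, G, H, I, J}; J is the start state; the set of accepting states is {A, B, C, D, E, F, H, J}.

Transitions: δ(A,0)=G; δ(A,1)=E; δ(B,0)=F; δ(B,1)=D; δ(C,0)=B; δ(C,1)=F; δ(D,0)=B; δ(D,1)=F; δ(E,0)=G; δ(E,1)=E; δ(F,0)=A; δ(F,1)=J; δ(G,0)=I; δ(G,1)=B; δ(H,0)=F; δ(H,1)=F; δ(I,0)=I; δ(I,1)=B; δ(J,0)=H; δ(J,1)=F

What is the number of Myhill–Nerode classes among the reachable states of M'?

7

First remove the unreachable states {C}; 9 states remain.
Start with accepting vs non-accepting: {A,B,D,E,F,H,J} | {G,I}.
Refine {A,B,D,E,F,H,J} on symbol 0: members go to different blocks, giving {B,D,F,H,J} and {A,E}.
Split {B,D,F,H,J} by δ(·,0) → {B,D,H,J} and {F}.
Refine {B,D,H,J} on symbol 0: members go to different blocks, giving {B,H} and {D,J}.
On input 1, block {B,H} splits into {B} and {H}.
Refine {D,J} on symbol 0: members go to different blocks, giving {D} and {J}.
The partition is now stable with 7 blocks: {B} | {G,I} | {A,E} | {F} | {D} | {H} | {J}.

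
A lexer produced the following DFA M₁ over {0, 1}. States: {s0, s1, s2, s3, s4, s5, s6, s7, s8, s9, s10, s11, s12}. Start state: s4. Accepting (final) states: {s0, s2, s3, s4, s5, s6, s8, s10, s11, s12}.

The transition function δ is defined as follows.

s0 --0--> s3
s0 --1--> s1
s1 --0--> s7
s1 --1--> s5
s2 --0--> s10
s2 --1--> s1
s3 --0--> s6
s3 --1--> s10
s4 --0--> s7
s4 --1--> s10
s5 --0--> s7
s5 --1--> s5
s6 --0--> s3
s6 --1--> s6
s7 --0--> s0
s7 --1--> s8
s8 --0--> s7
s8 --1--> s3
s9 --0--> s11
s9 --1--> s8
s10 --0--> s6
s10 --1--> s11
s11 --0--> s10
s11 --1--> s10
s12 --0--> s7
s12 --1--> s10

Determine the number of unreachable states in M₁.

3

No path from s4 leads to s2, s9, s12; the other 10 states are all reachable.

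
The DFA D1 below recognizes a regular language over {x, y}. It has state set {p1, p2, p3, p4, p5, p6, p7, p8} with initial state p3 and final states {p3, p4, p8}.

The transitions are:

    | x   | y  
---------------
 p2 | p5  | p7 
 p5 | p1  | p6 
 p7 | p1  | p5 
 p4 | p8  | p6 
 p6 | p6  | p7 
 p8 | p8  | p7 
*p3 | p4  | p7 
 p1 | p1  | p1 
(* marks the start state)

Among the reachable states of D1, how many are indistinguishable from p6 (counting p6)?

4

First remove the unreachable states {p2}; 7 states remain.
P0 = {p3,p4,p8} | {p1,p5,p6,p7}.
Stable partition: {p3,p4,p8} | {p1,p5,p6,p7} — 2 equivalence classes.
State p6 belongs to the block {p1,p5,p6,p7}, which has 4 states.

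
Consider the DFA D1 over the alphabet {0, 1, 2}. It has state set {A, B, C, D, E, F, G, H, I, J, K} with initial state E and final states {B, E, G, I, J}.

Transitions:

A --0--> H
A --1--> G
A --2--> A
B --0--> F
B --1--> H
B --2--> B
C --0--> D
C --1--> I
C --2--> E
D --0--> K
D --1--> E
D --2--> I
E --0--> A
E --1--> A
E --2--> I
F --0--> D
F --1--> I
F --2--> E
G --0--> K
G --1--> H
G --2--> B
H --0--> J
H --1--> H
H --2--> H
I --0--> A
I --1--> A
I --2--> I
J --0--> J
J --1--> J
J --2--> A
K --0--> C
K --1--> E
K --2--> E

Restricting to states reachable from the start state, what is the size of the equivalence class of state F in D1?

4

All states are reachable from the start state.
Start with accepting vs non-accepting: {B,E,G,I,J} | {A,C,D,F,H,K}.
On input 0, block {B,E,G,I,J} splits into {B,E,G,I} and {J}.
Split {A,C,D,F,H,K} by δ(·,0) → {A,C,D,F,K} and {H}.
Refine {B,E,G,I} on symbol 1: members go to different blocks, giving {B,G} and {E,I}.
On input 0, block {A,C,D,F,K} splits into {C,D,F,K} and {A}.
No further refinement is possible. Final partition (6 blocks): {B,G} | {C,D,F,K} | {J} | {H} | {E,I} | {A}.
State F belongs to the block {C,D,F,K}, which has 4 states.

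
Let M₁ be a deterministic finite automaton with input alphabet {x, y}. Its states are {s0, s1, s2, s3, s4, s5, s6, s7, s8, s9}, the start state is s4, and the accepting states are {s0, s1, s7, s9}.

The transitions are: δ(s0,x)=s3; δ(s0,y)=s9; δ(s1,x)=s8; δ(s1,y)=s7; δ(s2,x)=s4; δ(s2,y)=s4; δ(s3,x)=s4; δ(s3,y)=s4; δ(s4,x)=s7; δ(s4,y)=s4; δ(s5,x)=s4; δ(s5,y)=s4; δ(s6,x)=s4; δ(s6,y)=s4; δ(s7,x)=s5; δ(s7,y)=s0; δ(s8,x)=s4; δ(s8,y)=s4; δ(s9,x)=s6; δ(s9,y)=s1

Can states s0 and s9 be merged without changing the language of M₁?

First remove the unreachable states {s2}; 9 states remain.
P0 = {s0,s1,s7,s9} | {s3,s4,s5,s6,s8}.
Refine {s3,s4,s5,s6,s8} on symbol x: members go to different blocks, giving {s3,s5,s6,s8} and {s4}.
The partition is now stable with 3 blocks: {s0,s1,s7,s9} | {s3,s5,s6,s8} | {s4}.
s0 and s9 lie in the same block of the stable partition, so they are equivalent — no string distinguishes them.

Yes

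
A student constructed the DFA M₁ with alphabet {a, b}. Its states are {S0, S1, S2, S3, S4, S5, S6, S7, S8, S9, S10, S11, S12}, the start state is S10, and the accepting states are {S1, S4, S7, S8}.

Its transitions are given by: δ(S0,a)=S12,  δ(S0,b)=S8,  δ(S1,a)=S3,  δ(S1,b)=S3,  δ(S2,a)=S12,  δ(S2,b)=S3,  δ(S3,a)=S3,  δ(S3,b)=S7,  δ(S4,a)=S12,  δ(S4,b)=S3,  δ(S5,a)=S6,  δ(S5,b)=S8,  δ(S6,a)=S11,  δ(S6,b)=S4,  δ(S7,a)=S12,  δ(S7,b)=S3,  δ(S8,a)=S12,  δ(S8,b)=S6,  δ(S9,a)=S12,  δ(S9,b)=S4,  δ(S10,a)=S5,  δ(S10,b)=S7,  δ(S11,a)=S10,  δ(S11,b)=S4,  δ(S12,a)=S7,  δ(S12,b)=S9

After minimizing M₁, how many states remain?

4

First remove the unreachable states {S0,S1,S2}; 10 states remain.
Initial partition by acceptance: {S4,S7,S8} | {S3,S5,S6,S9,S10,S11,S12}.
Split {S3,S5,S6,S9,S10,S11,S12} by δ(·,a) → {S3,S5,S6,S9,S10,S11} and {S12}.
Refine {S3,S5,S6,S9,S10,S11} on symbol a: members go to different blocks, giving {S3,S5,S6,S10,S11} and {S9}.
Stable partition: {S4,S7,S8} | {S3,S5,S6,S10,S11} | {S12} | {S9} — 4 equivalence classes.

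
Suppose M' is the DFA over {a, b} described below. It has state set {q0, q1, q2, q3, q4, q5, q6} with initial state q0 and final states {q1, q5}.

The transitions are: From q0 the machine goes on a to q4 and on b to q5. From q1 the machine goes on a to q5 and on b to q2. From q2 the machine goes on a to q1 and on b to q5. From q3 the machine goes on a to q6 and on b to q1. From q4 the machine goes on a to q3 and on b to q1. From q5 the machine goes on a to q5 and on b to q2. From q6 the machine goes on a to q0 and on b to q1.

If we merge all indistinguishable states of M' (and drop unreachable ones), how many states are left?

3

Every state is reachable, so we keep all 7.
Initial partition by acceptance: {q1,q5} | {q0,q2,q3,q4,q6}.
Refine {q0,q2,q3,q4,q6} on symbol a: members go to different blocks, giving {q0,q3,q4,q6} and {q2}.
No further refinement is possible. Final partition (3 blocks): {q1,q5} | {q0,q3,q4,q6} | {q2}.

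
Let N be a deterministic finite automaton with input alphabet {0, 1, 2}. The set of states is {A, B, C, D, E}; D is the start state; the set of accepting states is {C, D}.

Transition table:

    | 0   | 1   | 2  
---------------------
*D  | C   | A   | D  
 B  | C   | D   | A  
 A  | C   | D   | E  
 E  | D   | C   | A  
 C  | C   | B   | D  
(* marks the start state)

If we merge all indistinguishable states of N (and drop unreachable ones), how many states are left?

All states are reachable from the start state.
Initial partition by acceptance: {C,D} | {A,B,E}.
No further refinement is possible. Final partition (2 blocks): {C,D} | {A,B,E}.

2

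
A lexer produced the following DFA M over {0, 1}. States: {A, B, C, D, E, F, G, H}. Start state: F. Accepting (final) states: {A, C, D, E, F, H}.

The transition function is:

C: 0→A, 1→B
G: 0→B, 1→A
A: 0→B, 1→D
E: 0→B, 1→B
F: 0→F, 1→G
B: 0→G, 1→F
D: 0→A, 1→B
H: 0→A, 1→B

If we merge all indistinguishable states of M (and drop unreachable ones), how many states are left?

Reachable states from the start: {A,B,D,F,G}. Unreachable: {C,E,H} — drop them.
Initial partition by acceptance: {A,D,F} | {B,G}.
On input 0, block {A,D,F} splits into {D,F} and {A}.
Refine {D,F} on symbol 0: members go to different blocks, giving {D} and {F}.
On input 1, block {B,G} splits into {B} and {G}.
Stable partition: {D} | {B} | {A} | {F} | {G} — 5 equivalence classes.

5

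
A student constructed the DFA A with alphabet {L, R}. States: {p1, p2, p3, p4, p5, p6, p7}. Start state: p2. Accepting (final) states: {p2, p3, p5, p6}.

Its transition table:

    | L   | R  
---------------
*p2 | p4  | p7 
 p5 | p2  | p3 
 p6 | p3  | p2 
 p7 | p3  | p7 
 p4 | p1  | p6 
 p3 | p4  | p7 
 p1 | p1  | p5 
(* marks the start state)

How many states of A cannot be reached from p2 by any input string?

A breadth-first search from the start state visits every state.

0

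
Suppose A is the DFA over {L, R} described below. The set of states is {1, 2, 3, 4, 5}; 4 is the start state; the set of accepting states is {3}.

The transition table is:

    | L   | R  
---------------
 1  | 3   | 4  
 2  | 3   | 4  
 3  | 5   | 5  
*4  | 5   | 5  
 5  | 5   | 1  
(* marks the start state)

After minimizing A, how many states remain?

4

States {2} cannot be reached from the start state, so discard them.
P0 = {3} | {1,4,5}.
On input L, block {1,4,5} splits into {4,5} and {1}.
On input R, block {4,5} splits into {4} and {5}.
Stable partition: {3} | {4} | {1} | {5} — 4 equivalence classes.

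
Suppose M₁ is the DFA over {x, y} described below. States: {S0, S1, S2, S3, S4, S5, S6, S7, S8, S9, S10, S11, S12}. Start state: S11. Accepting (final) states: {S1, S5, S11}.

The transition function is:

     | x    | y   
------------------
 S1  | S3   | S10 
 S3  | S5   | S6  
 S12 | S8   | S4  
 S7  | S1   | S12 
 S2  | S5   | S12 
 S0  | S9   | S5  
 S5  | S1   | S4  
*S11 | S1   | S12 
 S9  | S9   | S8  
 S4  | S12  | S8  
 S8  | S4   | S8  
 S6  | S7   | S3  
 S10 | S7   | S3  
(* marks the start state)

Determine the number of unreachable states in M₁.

3

Starting at S11 and following transitions, the reachable set is {S1, S3, S4, S5, S6, S7, S8, S10, S11, S12}. That leaves S0, S2, S9 unreachable — 3 in total.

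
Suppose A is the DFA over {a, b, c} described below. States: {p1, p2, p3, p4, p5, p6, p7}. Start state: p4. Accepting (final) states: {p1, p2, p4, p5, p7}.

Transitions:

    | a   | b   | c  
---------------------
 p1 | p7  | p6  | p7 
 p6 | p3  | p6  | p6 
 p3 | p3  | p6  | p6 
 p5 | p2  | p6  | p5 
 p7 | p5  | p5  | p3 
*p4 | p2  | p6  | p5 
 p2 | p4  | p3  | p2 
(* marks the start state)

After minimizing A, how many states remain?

2

States {p1,p7} cannot be reached from the start state, so discard them.
Start with accepting vs non-accepting: {p2,p4,p5} | {p3,p6}.
The partition is now stable with 2 blocks: {p2,p4,p5} | {p3,p6}.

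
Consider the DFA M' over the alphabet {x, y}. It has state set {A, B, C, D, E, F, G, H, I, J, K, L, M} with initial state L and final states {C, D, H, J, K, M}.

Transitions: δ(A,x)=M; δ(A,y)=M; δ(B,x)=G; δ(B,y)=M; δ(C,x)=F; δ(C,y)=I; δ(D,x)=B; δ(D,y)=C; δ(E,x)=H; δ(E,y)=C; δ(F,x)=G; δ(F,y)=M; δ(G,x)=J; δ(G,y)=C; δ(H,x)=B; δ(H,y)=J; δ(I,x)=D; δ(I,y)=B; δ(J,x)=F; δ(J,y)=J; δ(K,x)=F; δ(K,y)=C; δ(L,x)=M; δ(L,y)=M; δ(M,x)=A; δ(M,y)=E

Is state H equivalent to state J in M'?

Reachable states from the start: {A,B,C,D,E,F,G,H,I,J,L,M}. Unreachable: {K} — drop them.
P0 = {C,D,H,J,M} | {A,B,E,F,G,I,L}.
Refine {C,D,H,J,M} on symbol y: members go to different blocks, giving {D,H,J} and {C,M}.
Split {D,H,J} by δ(·,y) → {H,J} and {D}.
Split {A,B,E,F,G,I,L} by δ(·,x) → {A,L} and {B,F} and {E,G} and {I}.
On input x, block {C,M} splits into {C} and {M}.
No further refinement is possible. Final partition (8 blocks): {H,J} | {A,L} | {C} | {D} | {B,F} | {E,G} | {I} | {M}.
H and J lie in the same block of the stable partition, so they are equivalent — no string distinguishes them.

Yes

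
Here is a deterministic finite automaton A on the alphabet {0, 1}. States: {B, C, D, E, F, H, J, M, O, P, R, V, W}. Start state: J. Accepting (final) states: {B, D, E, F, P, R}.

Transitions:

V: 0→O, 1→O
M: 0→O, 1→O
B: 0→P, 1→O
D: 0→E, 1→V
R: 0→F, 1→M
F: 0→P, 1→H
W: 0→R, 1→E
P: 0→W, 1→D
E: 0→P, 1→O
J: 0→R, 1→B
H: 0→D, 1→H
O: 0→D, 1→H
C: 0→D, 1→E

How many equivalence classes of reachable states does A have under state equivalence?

First remove the unreachable states {C}; 12 states remain.
Initial partition by acceptance: {B,D,E,F,P,R} | {H,J,M,O,V,W}.
On input 0, block {B,D,E,F,P,R} splits into {B,D,E,F,R} and {P}.
Refine {B,D,E,F,R} on symbol 0: members go to different blocks, giving {B,E,F} and {D,R}.
On input 0, block {H,J,M,O,V,W} splits into {H,J,O,W} and {M,V}.
On input 1, block {H,J,O,W} splits into {J,W} and {H,O}.
The partition is now stable with 6 blocks: {B,E,F} | {J,W} | {P} | {D,R} | {M,V} | {H,O}.

6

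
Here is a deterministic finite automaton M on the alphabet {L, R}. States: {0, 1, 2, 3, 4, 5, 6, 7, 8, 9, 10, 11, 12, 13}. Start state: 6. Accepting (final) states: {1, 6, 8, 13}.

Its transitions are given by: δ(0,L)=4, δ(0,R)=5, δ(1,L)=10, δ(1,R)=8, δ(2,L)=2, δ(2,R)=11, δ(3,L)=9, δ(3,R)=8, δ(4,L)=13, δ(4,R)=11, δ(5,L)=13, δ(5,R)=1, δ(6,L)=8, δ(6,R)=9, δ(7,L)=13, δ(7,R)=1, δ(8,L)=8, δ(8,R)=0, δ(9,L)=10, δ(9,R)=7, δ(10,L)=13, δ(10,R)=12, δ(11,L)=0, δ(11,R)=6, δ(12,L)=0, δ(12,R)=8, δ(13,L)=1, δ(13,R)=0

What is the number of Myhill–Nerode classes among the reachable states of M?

Reachable states from the start: {0,1,4,5,6,7,8,9,10,11,12,13}. Unreachable: {2,3} — drop them.
Start with accepting vs non-accepting: {1,6,8,13} | {0,4,5,7,9,10,11,12}.
Refine {1,6,8,13} on symbol L: members go to different blocks, giving {6,8,13} and {1}.
Refine {6,8,13} on symbol L: members go to different blocks, giving {6,8} and {13}.
On input L, block {0,4,5,7,9,10,11,12} splits into {0,9,11,12} and {4,5,7,10}.
Split {0,9,11,12} by δ(·,L) → {0,9} and {11,12}.
Split {4,5,7,10} by δ(·,R) → {4,10} and {5,7}.
The partition is now stable with 7 blocks: {6,8} | {0,9} | {1} | {13} | {4,10} | {11,12} | {5,7}.

7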